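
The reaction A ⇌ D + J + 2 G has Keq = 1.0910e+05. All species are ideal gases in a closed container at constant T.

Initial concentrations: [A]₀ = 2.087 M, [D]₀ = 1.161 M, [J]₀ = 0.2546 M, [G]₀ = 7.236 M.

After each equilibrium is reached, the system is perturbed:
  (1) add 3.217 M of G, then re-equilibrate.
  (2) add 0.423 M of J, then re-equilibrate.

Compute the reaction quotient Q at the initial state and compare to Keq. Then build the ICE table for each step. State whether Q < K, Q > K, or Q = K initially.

Q₀ = 7.416 vs Keq = 1.0910e+05 ⇒ Q<K, forward
Step 1:
                    A           D           J           G
  Initial       2.087       1.161      0.2546       7.236
  Change       -2.078       2.078       2.078       4.156
  Equil      0.008987       3.239       2.333       11.39
  solve Keq expr → x = 2.078; check Q = 1.0910e+05
Then add 3.217 M of G.
Step 2:
                    A           D           J           G
  Initial    0.008987       3.239       2.333       14.61
  Change     0.005707   -0.005707   -0.005707    -0.01141
  Equil       0.01469       3.233       2.327        14.6
  solve Keq expr → x = -0.005707; check Q = 1.0910e+05
Then add 0.423 M of J.
Step 3:
                    A           D           J           G
  Initial     0.01469       3.233        2.75        14.6
  Change     0.002628   -0.002628   -0.002628   -0.005256
  Equil       0.01732       3.231       2.747       14.59
  solve Keq expr → x = -0.002628; check Q = 1.0910e+05

Q₀ = 7.416; Q < K (proceeds forward)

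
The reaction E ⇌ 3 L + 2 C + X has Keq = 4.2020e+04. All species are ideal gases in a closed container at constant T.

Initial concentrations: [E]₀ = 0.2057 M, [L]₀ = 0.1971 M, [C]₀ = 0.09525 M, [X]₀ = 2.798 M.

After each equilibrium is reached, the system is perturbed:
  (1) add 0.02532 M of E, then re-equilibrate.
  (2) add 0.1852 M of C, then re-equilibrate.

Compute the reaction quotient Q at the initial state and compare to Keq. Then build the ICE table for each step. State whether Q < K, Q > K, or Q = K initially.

Q₀ = 9.4494e-04 vs Keq = 4.2020e+04 ⇒ Q<K, forward
Step 1:
                  E         L         C         X
  I          0.2057    0.1971   0.09525     2.798
  C         -0.2057    0.6171    0.4114    0.2057
  E       9.9021e-06    0.8142    0.5066     3.004
  solve Keq expr → x = 0.2057; check Q = 4.2020e+04
Then add 0.02532 M of E.
Step 2:
                  E         L         C         X
  I         0.02533    0.8142    0.5066     3.004
  C        -0.02531   0.07594   0.05063   0.02531
  E       1.5787e-05    0.8901    0.5573     3.029
  solve Keq expr → x = 0.02531; check Q = 4.2020e+04
Then add 0.1852 M of C.
Step 3:
                  E         L         C         X
  I       1.5787e-05    0.8901    0.7425     3.029
  C       1.2231e-05 -3.6694e-05 -2.4463e-05 -1.2231e-05
  E       2.8018e-05    0.8901    0.7424     3.029
  solve Keq expr → x = -1.2231e-05; check Q = 4.2020e+04

Q₀ = 9.4494e-04; Q < K (proceeds forward)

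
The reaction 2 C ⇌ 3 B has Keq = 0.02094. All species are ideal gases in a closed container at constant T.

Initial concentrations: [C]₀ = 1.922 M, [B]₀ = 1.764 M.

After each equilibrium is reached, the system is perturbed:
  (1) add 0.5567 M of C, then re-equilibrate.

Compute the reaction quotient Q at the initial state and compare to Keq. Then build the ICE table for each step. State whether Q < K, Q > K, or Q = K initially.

Q₀ = 1.486; Q > K (proceeds reverse)

Q₀ = 1.486 vs Keq = 0.02094 ⇒ Q>K, reverse
Step 1:
                   C          B
  init         1.922      1.764
  Δ           0.8163     -1.225
  eq           2.738     0.5395
  solve Keq expr → x = -0.4082; check Q = 0.02094
Then add 0.5567 M of C.
Step 2:
                   C          B
  init         3.295     0.5395
  Δ         -0.04363    0.06544
  eq           3.251     0.6049
  solve Keq expr → x = 0.02181; check Q = 0.02094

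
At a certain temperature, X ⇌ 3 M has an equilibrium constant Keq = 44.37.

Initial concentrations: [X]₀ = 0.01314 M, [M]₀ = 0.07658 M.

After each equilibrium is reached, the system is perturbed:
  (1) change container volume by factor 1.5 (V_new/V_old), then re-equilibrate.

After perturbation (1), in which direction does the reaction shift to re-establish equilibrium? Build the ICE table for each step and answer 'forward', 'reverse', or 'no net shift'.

Direction: forward

Q₀ = 0.03418 vs Keq = 44.37 ⇒ Q<K, forward
Step 1:
                    X           M
  init        0.01314     0.07658
  Δ           -0.0131     0.03931
  eq       3.5083e-05      0.1159
  solve Keq expr → x = 0.0131; check Q = 44.37
Then change container volume by factor 1.5 (V_new/V_old).
Step 2:
                    X           M
  init     2.3389e-05     0.07726
  Δ       -1.2978e-05  3.8934e-05
  eq       1.0411e-05      0.0773
  solve Keq expr → x = 1.2978e-05; check Q = 44.37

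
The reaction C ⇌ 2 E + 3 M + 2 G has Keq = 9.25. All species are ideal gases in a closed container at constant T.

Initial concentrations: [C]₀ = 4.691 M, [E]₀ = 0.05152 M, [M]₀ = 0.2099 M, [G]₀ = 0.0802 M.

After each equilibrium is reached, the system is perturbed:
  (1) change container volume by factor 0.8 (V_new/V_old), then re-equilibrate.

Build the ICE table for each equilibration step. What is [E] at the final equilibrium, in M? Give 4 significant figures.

Q₀ = 3.3657e-08 vs Keq = 9.25 ⇒ Q<K, forward
Step 1:
                    C           E           M           G
  I             4.691     0.05152      0.2099      0.0802
  C           -0.6563       1.313       1.969       1.313
  E             4.035       1.364       2.179       1.393
  solve Keq expr → x = 0.6563; check Q = 9.25
Then change container volume by factor 0.8 (V_new/V_old).
Step 2:
                    C           E           M           G
  I             5.043       1.705       2.723       1.741
  C            0.1502     -0.3005     -0.4507     -0.3005
  E             5.194       1.405       2.273        1.44
  solve Keq expr → x = -0.1502; check Q = 9.25

[E]_eq = 1.405 M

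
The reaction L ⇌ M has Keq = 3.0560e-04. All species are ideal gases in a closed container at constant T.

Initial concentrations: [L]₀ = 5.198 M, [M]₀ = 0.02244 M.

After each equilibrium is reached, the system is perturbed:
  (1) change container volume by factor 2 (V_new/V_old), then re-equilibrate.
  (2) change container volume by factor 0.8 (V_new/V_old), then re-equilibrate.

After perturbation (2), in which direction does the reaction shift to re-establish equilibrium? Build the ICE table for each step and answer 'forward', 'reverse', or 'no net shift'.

Q₀ = 0.004317 vs Keq = 3.0560e-04 ⇒ Q>K, reverse
Step 1:
                    L           M
  Initial       5.198     0.02244
  Change      0.02085    -0.02085
  Equil         5.219    0.001595
  solve Keq expr → x = -0.02085; check Q = 3.0560e-04
Then change container volume by factor 2 (V_new/V_old).
Step 2:
                    L           M
  Initial       2.609  7.9744e-04
  Change            0           0
  Equil         2.609  7.9744e-04
  solve Keq expr → x = 0; check Q = 3.0560e-04
Then change container volume by factor 0.8 (V_new/V_old).
Step 3:
                    L           M
  Initial       3.262  9.9680e-04
  Change            0           0
  Equil         3.262  9.9680e-04
  solve Keq expr → x = 0; check Q = 3.0560e-04

Direction: no net shift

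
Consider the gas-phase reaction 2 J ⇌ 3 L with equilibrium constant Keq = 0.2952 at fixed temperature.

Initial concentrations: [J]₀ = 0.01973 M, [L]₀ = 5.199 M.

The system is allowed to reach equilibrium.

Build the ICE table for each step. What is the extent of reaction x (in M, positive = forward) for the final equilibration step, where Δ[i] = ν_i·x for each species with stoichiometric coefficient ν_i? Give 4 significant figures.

x = -1.309 M

Q₀ = 3.6100e+05 vs Keq = 0.2952 ⇒ Q>K, reverse
Step 1:
                   J          L
  Initial    0.01973      5.199
  Change       2.618     -3.928
  Equil        2.638      1.271
  solve Keq expr → x = -1.309; check Q = 0.2952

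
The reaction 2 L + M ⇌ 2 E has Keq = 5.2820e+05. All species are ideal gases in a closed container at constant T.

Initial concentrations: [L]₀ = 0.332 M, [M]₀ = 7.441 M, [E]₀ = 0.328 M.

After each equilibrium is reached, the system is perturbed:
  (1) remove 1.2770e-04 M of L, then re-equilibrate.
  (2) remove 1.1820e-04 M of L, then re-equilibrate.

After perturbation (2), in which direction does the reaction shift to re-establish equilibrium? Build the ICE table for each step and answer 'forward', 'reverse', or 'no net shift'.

Q₀ = 0.1312 vs Keq = 5.2820e+05 ⇒ Q<K, forward
Step 1:
                    L           M           E
  I             0.332       7.441       0.328
  C           -0.3317     -0.1658      0.3317
  E        3.3651e-04       7.275      0.6597
  solve Keq expr → x = 0.1658; check Q = 5.2820e+05
Then remove 1.2770e-04 M of L.
Step 2:
                    L           M           E
  I        2.0881e-04       7.275      0.6597
  C        1.2763e-04  6.3817e-05 -1.2763e-04
  E        3.3645e-04       7.275      0.6595
  solve Keq expr → x = -6.3817e-05; check Q = 5.2820e+05
Then remove 1.1820e-04 M of L.
Step 3:
                    L           M           E
  I        2.1825e-04       7.275      0.6595
  C        1.1814e-04  5.9069e-05 -1.1814e-04
  E        3.3638e-04       7.275      0.6594
  solve Keq expr → x = -5.9069e-05; check Q = 5.2820e+05

Direction: reverse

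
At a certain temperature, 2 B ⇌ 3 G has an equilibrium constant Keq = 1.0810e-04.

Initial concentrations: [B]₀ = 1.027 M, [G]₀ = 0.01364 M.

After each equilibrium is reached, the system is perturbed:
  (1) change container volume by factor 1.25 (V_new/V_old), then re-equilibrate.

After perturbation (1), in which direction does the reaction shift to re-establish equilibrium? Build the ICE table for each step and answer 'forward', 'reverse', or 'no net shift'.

Direction: forward

Q₀ = 2.4060e-06 vs Keq = 1.0810e-04 ⇒ Q<K, forward
Step 1:
                   B          G
  Initial      1.027    0.01364
  Change    -0.02275    0.03413
  Equil        1.004    0.04777
  solve Keq expr → x = 0.01138; check Q = 1.0810e-04
Then change container volume by factor 1.25 (V_new/V_old).
Step 2:
                   B          G
  Initial     0.8034    0.03822
  Change   -0.001924   0.002885
  Equil       0.8015     0.0411
  solve Keq expr → x = 9.6176e-04; check Q = 1.0810e-04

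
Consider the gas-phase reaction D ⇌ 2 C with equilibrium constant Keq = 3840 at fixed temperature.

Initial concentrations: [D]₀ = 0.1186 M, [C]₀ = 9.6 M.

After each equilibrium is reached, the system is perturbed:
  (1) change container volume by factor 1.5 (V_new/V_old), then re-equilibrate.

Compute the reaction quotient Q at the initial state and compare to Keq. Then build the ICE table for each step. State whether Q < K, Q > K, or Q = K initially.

Q₀ = 777.1; Q < K (proceeds forward)

Q₀ = 777.1 vs Keq = 3840 ⇒ Q<K, forward
Step 1:
                   D          C
  I           0.1186        9.6
  C         -0.09365     0.1873
  E          0.02495      9.787
  solve Keq expr → x = 0.09365; check Q = 3840
Then change container volume by factor 1.5 (V_new/V_old).
Step 2:
                   D          C
  I          0.01663      6.525
  C        -0.005506    0.01101
  E          0.01112      6.536
  solve Keq expr → x = 0.005506; check Q = 3840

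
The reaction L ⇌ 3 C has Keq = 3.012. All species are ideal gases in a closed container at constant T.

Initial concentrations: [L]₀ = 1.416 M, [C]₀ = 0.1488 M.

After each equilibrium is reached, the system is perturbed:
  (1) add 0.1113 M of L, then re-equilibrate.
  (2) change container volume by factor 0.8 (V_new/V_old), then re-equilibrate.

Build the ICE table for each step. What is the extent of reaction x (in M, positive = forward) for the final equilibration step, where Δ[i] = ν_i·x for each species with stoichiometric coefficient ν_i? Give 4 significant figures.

Q₀ = 0.002327 vs Keq = 3.012 ⇒ Q<K, forward
Step 1:
                   L          C
  I            1.416     0.1488
  C          -0.4296      1.289
  E           0.9864      1.438
  solve Keq expr → x = 0.4296; check Q = 3.012
Then add 0.1113 M of L.
Step 2:
                   L          C
  I            1.098      1.438
  C          -0.0151    0.04529
  E            1.083      1.483
  solve Keq expr → x = 0.0151; check Q = 3.012
Then change container volume by factor 0.8 (V_new/V_old).
Step 3:
                   L          C
  I            1.353      1.854
  C          0.07566     -0.227
  E            1.429      1.627
  solve Keq expr → x = -0.07566; check Q = 3.012

x = -0.07566 M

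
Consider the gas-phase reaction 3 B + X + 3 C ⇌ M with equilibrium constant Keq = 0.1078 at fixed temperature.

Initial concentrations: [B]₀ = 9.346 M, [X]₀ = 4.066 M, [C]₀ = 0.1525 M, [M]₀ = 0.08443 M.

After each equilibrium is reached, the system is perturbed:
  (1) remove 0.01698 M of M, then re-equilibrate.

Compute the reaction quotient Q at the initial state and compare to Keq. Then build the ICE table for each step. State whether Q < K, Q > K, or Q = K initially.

Q₀ = 0.007172; Q < K (proceeds forward)

Q₀ = 0.007172 vs Keq = 0.1078 ⇒ Q<K, forward
Step 1:
                   B          X          C          M
  init         9.346      4.066     0.1525    0.08443
  Δ         -0.08376   -0.02792   -0.08376    0.02792
  eq           9.262      4.038    0.06874     0.1123
  solve Keq expr → x = 0.02792; check Q = 0.1078
Then remove 0.01698 M of M.
Step 2:
                   B          X          C          M
  init         9.262      4.038    0.06874    0.09537
  Δ        -0.003369  -0.001123  -0.003369   0.001123
  eq           9.259      4.037    0.06537    0.09649
  solve Keq expr → x = 0.001123; check Q = 0.1078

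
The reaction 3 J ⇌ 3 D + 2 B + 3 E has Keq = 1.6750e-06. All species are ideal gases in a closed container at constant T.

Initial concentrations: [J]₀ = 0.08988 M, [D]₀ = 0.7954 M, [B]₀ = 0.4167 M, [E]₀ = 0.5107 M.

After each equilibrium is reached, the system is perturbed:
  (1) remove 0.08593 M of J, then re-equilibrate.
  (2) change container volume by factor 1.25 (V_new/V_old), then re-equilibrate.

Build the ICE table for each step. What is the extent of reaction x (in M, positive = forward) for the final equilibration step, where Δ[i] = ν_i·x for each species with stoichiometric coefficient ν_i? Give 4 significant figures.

x = 0.004385 M

Q₀ = 16.03 vs Keq = 1.6750e-06 ⇒ Q>K, reverse
Step 1:
                   J          D          B          E
  I          0.08988     0.7954     0.4167     0.5107
  C           0.4395    -0.4395     -0.293    -0.4395
  E           0.5294     0.3559     0.1237    0.07117
  solve Keq expr → x = -0.1465; check Q = 1.6750e-06
Then remove 0.08593 M of J.
Step 2:
                   J          D          B          E
  I           0.4435     0.3559     0.1237    0.07117
  C         0.007507  -0.007507  -0.005005  -0.007507
  E            0.451     0.3484     0.1187    0.06366
  solve Keq expr → x = -0.002502; check Q = 1.6750e-06
Then change container volume by factor 1.25 (V_new/V_old).
Step 3:
                   J          D          B          E
  I           0.3608     0.2787    0.09494    0.05093
  C         -0.01315    0.01315    0.00877    0.01315
  E           0.3476     0.2918     0.1037    0.06409
  solve Keq expr → x = 0.004385; check Q = 1.6750e-06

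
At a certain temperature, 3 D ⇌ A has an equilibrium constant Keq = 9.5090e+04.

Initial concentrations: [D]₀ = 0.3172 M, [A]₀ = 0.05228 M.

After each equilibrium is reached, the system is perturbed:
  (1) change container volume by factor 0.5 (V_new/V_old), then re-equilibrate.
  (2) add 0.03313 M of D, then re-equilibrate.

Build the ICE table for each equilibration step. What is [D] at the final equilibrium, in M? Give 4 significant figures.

[D]_eq = 0.01502 M

Q₀ = 1.638 vs Keq = 9.5090e+04 ⇒ Q<K, forward
Step 1:
                    D           A
  I            0.3172     0.05228
  C           -0.3055      0.1018
  E           0.01175      0.1541
  solve Keq expr → x = 0.1018; check Q = 9.5090e+04
Then change container volume by factor 0.5 (V_new/V_old).
Step 2:
                    D           A
  I           0.02349      0.3082
  C         -0.008647    0.002882
  E           0.01484      0.3111
  solve Keq expr → x = 0.002882; check Q = 9.5090e+04
Then add 0.03313 M of D.
Step 3:
                    D           A
  I           0.04797      0.3111
  C          -0.03296     0.01099
  E           0.01502      0.3221
  solve Keq expr → x = 0.01099; check Q = 9.5090e+04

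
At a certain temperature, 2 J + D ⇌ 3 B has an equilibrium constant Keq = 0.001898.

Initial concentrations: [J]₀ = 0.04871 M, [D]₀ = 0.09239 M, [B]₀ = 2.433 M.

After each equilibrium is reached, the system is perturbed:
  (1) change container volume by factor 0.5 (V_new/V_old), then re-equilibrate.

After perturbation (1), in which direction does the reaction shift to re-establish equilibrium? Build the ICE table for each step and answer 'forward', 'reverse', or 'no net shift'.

Direction: no net shift

Q₀ = 6.5700e+04 vs Keq = 0.001898 ⇒ Q>K, reverse
Step 1:
                   J          D          B
  Initial    0.04871    0.09239      2.433
  Change       1.517     0.7583     -2.275
  Equil        1.565     0.8507     0.1582
  solve Keq expr → x = -0.7583; check Q = 0.001898
Then change container volume by factor 0.5 (V_new/V_old).
Step 2:
                   J          D          B
  Initial      3.131      1.701     0.3163
  Change           0          0          0
  Equil        3.131      1.701     0.3163
  solve Keq expr → x = 0; check Q = 0.001898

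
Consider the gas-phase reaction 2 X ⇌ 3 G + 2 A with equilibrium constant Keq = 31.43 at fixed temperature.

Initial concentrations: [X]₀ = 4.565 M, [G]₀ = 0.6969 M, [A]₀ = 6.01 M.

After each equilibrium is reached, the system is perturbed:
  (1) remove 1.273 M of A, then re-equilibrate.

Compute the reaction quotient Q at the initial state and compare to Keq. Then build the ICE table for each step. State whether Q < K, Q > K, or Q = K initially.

Q₀ = 0.5866 vs Keq = 31.43 ⇒ Q<K, forward
Step 1:
                    X           G           A
  Initial       4.565      0.6969        6.01
  Change      -0.9101       1.365      0.9101
  Equil         3.655       2.062        6.92
  solve Keq expr → x = 0.455; check Q = 31.43
Then remove 1.273 M of A.
Step 2:
                    X           G           A
  Initial       3.655       2.062       5.647
  Change       -0.136      0.2041       0.136
  Equil         3.519       2.266       5.783
  solve Keq expr → x = 0.06802; check Q = 31.43

Q₀ = 0.5866; Q < K (proceeds forward)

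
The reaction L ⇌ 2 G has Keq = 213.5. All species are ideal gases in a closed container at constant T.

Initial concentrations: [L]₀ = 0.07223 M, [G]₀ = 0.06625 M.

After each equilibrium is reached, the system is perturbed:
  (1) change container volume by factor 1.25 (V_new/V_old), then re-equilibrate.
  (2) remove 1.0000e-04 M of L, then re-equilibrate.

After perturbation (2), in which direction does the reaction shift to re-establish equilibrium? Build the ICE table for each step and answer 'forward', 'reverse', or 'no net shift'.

Direction: reverse

Q₀ = 0.06077 vs Keq = 213.5 ⇒ Q<K, forward
Step 1:
                   L          G
  init       0.07223    0.06625
  Δ         -0.07202      0.144
  eq      2.0714e-04     0.2103
  solve Keq expr → x = 0.07202; check Q = 213.5
Then change container volume by factor 1.25 (V_new/V_old).
Step 2:
                   L          G
  init    1.6571e-04     0.1682
  Δ       -3.3038e-05 6.6076e-05
  eq      1.3267e-04     0.1683
  solve Keq expr → x = 3.3038e-05; check Q = 213.5
Then remove 1.0000e-04 M of L.
Step 3:
                   L          G
  init    3.2673e-05     0.1683
  Δ       9.9686e-05 -1.9937e-04
  eq      1.3236e-04     0.1681
  solve Keq expr → x = -9.9686e-05; check Q = 213.5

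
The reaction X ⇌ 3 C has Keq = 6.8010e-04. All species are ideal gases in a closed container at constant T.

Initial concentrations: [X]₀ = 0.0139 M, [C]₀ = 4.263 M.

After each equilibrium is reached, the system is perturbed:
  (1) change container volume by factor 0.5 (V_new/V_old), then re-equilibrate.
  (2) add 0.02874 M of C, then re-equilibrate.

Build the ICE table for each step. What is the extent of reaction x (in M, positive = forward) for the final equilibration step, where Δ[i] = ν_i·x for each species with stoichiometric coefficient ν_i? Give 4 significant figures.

Q₀ = 5574 vs Keq = 6.8010e-04 ⇒ Q>K, reverse
Step 1:
                   X          C
  init        0.0139      4.263
  Δ            1.388     -4.165
  eq           1.402    0.09843
  solve Keq expr → x = -1.388; check Q = 6.8010e-04
Then change container volume by factor 0.5 (V_new/V_old).
Step 2:
                   X          C
  init         2.804     0.1969
  Δ          0.02416   -0.07249
  eq           2.828     0.1244
  solve Keq expr → x = -0.02416; check Q = 6.8010e-04
Then add 0.02874 M of C.
Step 3:
                   X          C
  init         2.828     0.1531
  Δ         0.009533    -0.0286
  eq           2.838     0.1245
  solve Keq expr → x = -0.009533; check Q = 6.8010e-04

x = -0.009533 M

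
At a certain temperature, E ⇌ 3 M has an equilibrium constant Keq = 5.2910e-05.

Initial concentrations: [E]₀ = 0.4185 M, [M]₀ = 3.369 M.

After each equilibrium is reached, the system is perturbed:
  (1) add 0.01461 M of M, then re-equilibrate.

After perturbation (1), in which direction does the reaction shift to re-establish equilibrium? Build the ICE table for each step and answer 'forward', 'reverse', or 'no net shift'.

Direction: reverse

Q₀ = 91.37 vs Keq = 5.2910e-05 ⇒ Q>K, reverse
Step 1:
                    E           M
  Initial      0.4185       3.369
  Change        1.109      -3.326
  Equil         1.527     0.04323
  solve Keq expr → x = -1.109; check Q = 5.2910e-05
Then add 0.01461 M of M.
Step 2:
                    E           M
  Initial       1.527     0.05784
  Change     0.004855    -0.01456
  Equil         1.532     0.04328
  solve Keq expr → x = -0.004855; check Q = 5.2910e-05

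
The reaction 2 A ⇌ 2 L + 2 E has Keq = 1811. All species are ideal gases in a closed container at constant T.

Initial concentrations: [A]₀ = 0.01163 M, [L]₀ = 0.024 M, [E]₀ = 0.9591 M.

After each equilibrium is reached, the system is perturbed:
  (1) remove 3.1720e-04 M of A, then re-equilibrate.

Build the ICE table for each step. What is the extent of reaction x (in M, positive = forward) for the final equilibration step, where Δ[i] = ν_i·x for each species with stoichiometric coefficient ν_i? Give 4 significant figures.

x = -1.5494e-04 M

Q₀ = 3.917 vs Keq = 1811 ⇒ Q<K, forward
Step 1:
                  A         L         E
  init      0.01163     0.024    0.9591
  Δ        -0.01084   0.01084   0.01084
  eq      7.9399e-04   0.03484    0.9699
  solve Keq expr → x = 0.005418; check Q = 1811
Then remove 3.1720e-04 M of A.
Step 2:
                  A         L         E
  init    4.7679e-04   0.03484    0.9699
  Δ       3.0989e-04 -3.0989e-04 -3.0989e-04
  eq      7.8667e-04   0.03453    0.9696
  solve Keq expr → x = -1.5494e-04; check Q = 1811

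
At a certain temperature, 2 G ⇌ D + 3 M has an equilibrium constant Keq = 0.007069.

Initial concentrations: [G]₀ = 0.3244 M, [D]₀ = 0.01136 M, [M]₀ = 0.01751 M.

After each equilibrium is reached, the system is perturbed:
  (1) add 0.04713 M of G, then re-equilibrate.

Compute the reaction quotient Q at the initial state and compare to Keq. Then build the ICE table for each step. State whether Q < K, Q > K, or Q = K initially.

Q₀ = 5.7953e-07 vs Keq = 0.007069 ⇒ Q<K, forward
Step 1:
                   G          D          M
  init        0.3244    0.01136    0.01751
  Δ          -0.1049    0.05243     0.1573
  eq          0.2195    0.06379     0.1748
  solve Keq expr → x = 0.05243; check Q = 0.007069
Then add 0.04713 M of G.
Step 2:
                   G          D          M
  init        0.2667    0.06379     0.1748
  Δ        -0.009744   0.004872    0.01462
  eq          0.2569    0.06866     0.1894
  solve Keq expr → x = 0.004872; check Q = 0.007069

Q₀ = 5.7953e-07; Q < K (proceeds forward)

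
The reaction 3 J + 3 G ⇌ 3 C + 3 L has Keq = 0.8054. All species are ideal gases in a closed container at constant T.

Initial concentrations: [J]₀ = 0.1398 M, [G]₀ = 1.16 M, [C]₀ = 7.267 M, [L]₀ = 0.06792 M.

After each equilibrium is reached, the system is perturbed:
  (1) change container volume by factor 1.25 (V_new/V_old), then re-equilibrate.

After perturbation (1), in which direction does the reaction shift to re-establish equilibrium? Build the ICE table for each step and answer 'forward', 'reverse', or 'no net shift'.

Q₀ = 28.19 vs Keq = 0.8054 ⇒ Q>K, reverse
Step 1:
                   J          G          C          L
  init        0.1398       1.16      7.267    0.06792
  Δ          0.04012    0.04012   -0.04012   -0.04012
  eq          0.1799        1.2      7.227     0.0278
  solve Keq expr → x = -0.01337; check Q = 0.8054
Then change container volume by factor 1.25 (V_new/V_old).
Step 2:
                   J          G          C          L
  init        0.1439     0.9601      5.782    0.02224
  Δ                0          0          0          0
  eq          0.1439     0.9601      5.782    0.02224
  solve Keq expr → x = 0; check Q = 0.8054

Direction: no net shift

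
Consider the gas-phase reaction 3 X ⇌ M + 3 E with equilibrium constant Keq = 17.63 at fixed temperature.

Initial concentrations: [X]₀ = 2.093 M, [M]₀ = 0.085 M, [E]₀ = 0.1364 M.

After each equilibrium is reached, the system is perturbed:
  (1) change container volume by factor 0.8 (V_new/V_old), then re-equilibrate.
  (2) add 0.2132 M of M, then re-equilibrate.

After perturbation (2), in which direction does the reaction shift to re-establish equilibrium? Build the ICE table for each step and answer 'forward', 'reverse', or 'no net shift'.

Direction: reverse

Q₀ = 2.3526e-05 vs Keq = 17.63 ⇒ Q<K, forward
Step 1:
                   X          M          E
  I            2.093      0.085     0.1364
  C           -1.547     0.5157      1.547
  E           0.5458     0.6007      1.684
  solve Keq expr → x = 0.5157; check Q = 17.63
Then change container volume by factor 0.8 (V_new/V_old).
Step 2:
                   X          M          E
  I           0.6823     0.7509      2.104
  C          0.03617   -0.01206   -0.03617
  E           0.7184     0.7389      2.068
  solve Keq expr → x = -0.01206; check Q = 17.63
Then add 0.2132 M of M.
Step 3:
                   X          M          E
  I           0.7184     0.9521      2.068
  C          0.04316   -0.01439   -0.04316
  E           0.7616     0.9377      2.025
  solve Keq expr → x = -0.01439; check Q = 17.63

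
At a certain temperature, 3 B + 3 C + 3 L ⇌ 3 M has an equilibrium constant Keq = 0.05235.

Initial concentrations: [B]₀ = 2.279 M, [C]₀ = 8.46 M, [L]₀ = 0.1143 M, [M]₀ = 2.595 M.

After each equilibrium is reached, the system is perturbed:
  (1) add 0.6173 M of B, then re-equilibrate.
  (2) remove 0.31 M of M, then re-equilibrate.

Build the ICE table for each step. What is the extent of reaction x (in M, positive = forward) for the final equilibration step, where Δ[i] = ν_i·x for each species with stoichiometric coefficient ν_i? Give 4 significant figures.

Q₀ = 1.633 vs Keq = 0.05235 ⇒ Q>K, reverse
Step 1:
                  B         C         L         M
  init        2.279      8.46    0.1143     2.595
  Δ          0.1874    0.1874    0.1874   -0.1874
  eq          2.466     8.647    0.3017     2.408
  solve Keq expr → x = -0.06248; check Q = 0.05235
Then add 0.6173 M of B.
Step 2:
                  B         C         L         M
  init        3.084     8.647    0.3017     2.408
  Δ         -0.0499   -0.0499   -0.0499    0.0499
  eq          3.034     8.598    0.2519     2.457
  solve Keq expr → x = 0.01663; check Q = 0.05235
Then remove 0.31 M of M.
Step 3:
                  B         C         L         M
  init        3.034     8.598    0.2519     2.147
  Δ        -0.02641  -0.02641  -0.02641   0.02641
  eq          3.007     8.571    0.2254     2.174
  solve Keq expr → x = 0.008805; check Q = 0.05235

x = 0.008805 M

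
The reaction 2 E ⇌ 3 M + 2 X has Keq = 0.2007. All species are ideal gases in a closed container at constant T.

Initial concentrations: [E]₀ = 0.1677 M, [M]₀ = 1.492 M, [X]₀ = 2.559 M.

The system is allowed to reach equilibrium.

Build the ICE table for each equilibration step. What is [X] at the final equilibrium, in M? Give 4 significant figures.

Q₀ = 773.4 vs Keq = 0.2007 ⇒ Q>K, reverse
Step 1:
                  E         M         X
  I          0.1677     1.492     2.559
  C          0.7472    -1.121   -0.7472
  E          0.9149    0.3713     1.812
  solve Keq expr → x = -0.3736; check Q = 0.2007

[X]_eq = 1.812 M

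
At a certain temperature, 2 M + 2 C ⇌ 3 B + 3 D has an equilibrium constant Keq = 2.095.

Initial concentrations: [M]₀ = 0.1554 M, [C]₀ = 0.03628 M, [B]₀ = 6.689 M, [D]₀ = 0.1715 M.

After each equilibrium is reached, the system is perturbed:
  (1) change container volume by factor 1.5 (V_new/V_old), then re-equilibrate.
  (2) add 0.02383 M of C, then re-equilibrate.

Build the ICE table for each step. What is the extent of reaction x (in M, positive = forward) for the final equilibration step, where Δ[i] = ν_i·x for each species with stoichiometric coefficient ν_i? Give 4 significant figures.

x = 8.9181e-04 M

Q₀ = 4.7494e+04 vs Keq = 2.095 ⇒ Q>K, reverse
Step 1:
                  M         C         B         D
  I          0.1554   0.03628     6.689    0.1715
  C          0.1004    0.1004   -0.1506   -0.1506
  E          0.2558    0.1367     6.538   0.02092
  solve Keq expr → x = -0.05019; check Q = 2.095
Then change container volume by factor 1.5 (V_new/V_old).
Step 2:
                  M         C         B         D
  I          0.1705   0.09111     4.359   0.01395
  C       -0.002531 -0.002531  0.003796  0.003796
  E           0.168   0.08858     4.363   0.01774
  solve Keq expr → x = 0.001265; check Q = 2.095
Then add 0.02383 M of C.
Step 3:
                  M         C         B         D
  I           0.168    0.1124     4.363   0.01774
  C       -0.001784 -0.001784  0.002675  0.002675
  E          0.1662    0.1106     4.365   0.02042
  solve Keq expr → x = 8.9181e-04; check Q = 2.095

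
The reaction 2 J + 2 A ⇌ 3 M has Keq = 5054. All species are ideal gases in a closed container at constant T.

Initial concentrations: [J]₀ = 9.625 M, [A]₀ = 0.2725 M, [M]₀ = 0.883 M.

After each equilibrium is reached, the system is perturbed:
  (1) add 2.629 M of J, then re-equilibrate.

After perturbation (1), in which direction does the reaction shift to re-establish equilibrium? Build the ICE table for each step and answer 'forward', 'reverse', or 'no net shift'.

Q₀ = 0.1001 vs Keq = 5054 ⇒ Q<K, forward
Step 1:
                  J         A         M
  init        9.625    0.2725     0.883
  Δ         -0.2703   -0.2703    0.4055
  eq          9.355  0.002199     1.288
  solve Keq expr → x = 0.1352; check Q = 5054
Then add 2.629 M of J.
Step 2:
                  J         A         M
  init        11.98  0.002199     1.288
  Δ       -4.8094e-04 -4.8094e-04 7.2141e-04
  eq          11.98  0.001718     1.289
  solve Keq expr → x = 2.4047e-04; check Q = 5054

Direction: forward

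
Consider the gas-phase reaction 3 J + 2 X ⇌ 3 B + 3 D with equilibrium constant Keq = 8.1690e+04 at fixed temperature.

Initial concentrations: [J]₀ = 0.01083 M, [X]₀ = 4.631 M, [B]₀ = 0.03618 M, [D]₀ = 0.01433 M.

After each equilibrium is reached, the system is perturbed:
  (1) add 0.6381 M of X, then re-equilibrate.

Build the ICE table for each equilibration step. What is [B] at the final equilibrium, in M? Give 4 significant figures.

Q₀ = 5.1158e-06 vs Keq = 8.1690e+04 ⇒ Q<K, forward
Step 1:
                  J         X         B         D
  init      0.01083     4.631   0.03618   0.01433
  Δ        -0.01082 -0.007213   0.01082   0.01082
  eq      9.8158e-06     4.624     0.047   0.02515
  solve Keq expr → x = 0.003607; check Q = 8.1686e+04
Then add 0.6381 M of X.
Step 2:
                  J         X         B         D
  init    9.8158e-06     5.262     0.047   0.02515
  Δ       -8.1023e-07 -5.4015e-07 8.1023e-07 8.1023e-07
  eq      9.0056e-06     5.262     0.047   0.02515
  solve Keq expr → x = 2.7008e-07; check Q = 8.1690e+04

[B]_eq = 0.047 M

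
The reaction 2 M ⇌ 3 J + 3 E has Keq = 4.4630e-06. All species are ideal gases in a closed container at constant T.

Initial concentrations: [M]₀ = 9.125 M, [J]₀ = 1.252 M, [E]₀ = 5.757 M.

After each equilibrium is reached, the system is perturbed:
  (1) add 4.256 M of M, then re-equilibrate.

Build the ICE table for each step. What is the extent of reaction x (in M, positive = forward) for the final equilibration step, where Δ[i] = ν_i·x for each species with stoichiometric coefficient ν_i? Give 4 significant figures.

x = 0.001496 M

Q₀ = 4.497 vs Keq = 4.4630e-06 ⇒ Q>K, reverse
Step 1:
                  M         J         E
  Initial     9.125     1.252     5.757
  Change     0.8234    -1.235    -1.235
  Equil       9.948   0.01684     4.522
  solve Keq expr → x = -0.4117; check Q = 4.4630e-06
Then add 4.256 M of M.
Step 2:
                  M         J         E
  Initial      14.2   0.01684     4.522
  Change  -0.002993  0.004489  0.004489
  Equil        14.2   0.02133     4.526
  solve Keq expr → x = 0.001496; check Q = 4.4630e-06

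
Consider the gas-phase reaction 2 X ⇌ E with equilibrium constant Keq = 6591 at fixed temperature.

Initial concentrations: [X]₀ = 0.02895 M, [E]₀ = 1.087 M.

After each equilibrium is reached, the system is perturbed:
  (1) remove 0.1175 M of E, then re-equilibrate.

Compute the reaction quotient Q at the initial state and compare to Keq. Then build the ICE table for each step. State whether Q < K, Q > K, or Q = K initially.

Q₀ = 1297 vs Keq = 6591 ⇒ Q<K, forward
Step 1:
                   X          E
  I          0.02895      1.087
  C         -0.01606    0.00803
  E          0.01289      1.095
  solve Keq expr → x = 0.00803; check Q = 6591
Then remove 0.1175 M of E.
Step 2:
                   X          E
  I          0.01289     0.9775
  C       -7.0895e-04 3.5448e-04
  E          0.01218     0.9779
  solve Keq expr → x = 3.5448e-04; check Q = 6591

Q₀ = 1297; Q < K (proceeds forward)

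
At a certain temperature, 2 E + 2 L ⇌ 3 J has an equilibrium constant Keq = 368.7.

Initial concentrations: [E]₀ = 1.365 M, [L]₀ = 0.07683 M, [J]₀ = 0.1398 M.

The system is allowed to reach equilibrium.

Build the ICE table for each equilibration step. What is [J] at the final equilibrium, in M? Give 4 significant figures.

[J]_eq = 0.2476 M

Q₀ = 0.2484 vs Keq = 368.7 ⇒ Q<K, forward
Step 1:
                   E          L          J
  Initial      1.365    0.07683     0.1398
  Change    -0.07187   -0.07187     0.1078
  Equil        1.293   0.004962     0.2476
  solve Keq expr → x = 0.03593; check Q = 368.7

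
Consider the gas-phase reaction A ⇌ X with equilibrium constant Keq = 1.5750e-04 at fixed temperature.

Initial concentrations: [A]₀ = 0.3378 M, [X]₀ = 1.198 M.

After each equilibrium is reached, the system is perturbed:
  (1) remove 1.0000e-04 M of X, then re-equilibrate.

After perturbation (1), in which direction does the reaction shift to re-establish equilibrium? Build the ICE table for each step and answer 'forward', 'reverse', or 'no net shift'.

Q₀ = 3.546 vs Keq = 1.5750e-04 ⇒ Q>K, reverse
Step 1:
                    A           X
  init         0.3378       1.198
  Δ             1.198      -1.198
  eq            1.536  2.4185e-04
  solve Keq expr → x = -1.198; check Q = 1.5750e-04
Then remove 1.0000e-04 M of X.
Step 2:
                    A           X
  init          1.536  1.4185e-04
  Δ       -9.9984e-05  9.9984e-05
  eq            1.535  2.4183e-04
  solve Keq expr → x = 9.9984e-05; check Q = 1.5750e-04

Direction: forward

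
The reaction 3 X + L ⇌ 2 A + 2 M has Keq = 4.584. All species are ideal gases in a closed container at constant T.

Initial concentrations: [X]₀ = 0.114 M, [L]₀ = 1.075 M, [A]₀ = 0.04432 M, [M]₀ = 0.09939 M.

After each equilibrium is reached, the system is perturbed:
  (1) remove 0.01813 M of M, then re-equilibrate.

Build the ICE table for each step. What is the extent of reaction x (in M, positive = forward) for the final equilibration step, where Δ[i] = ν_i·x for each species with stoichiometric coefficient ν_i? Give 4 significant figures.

x = 7.6234e-04 M

Q₀ = 0.01218 vs Keq = 4.584 ⇒ Q<K, forward
Step 1:
                    X           L           A           M
  Initial       0.114       1.075     0.04432     0.09939
  Change      -0.0785    -0.02617     0.05233     0.05233
  Equil        0.0355       1.049     0.09665      0.1517
  solve Keq expr → x = 0.02617; check Q = 4.584
Then remove 0.01813 M of M.
Step 2:
                    X           L           A           M
  Initial      0.0355       1.049     0.09665      0.1336
  Change    -0.002287 -7.6234e-04    0.001525    0.001525
  Equil       0.03321       1.048     0.09818      0.1351
  solve Keq expr → x = 7.6234e-04; check Q = 4.584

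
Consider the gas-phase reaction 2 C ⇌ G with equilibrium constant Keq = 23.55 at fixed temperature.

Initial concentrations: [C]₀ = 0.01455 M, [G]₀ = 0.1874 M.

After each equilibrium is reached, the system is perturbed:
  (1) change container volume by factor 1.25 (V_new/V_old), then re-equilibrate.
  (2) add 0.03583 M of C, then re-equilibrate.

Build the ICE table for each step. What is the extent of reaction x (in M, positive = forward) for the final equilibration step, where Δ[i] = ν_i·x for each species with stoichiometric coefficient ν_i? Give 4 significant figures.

x = 0.01566 M

Q₀ = 885.2 vs Keq = 23.55 ⇒ Q>K, reverse
Step 1:
                   C          G
  Initial    0.01455     0.1874
  Change     0.06637   -0.03319
  Equil      0.08092     0.1542
  solve Keq expr → x = -0.03319; check Q = 23.55
Then change container volume by factor 1.25 (V_new/V_old).
Step 2:
                   C          G
  Initial    0.06474     0.1234
  Change    0.006658  -0.003329
  Equil       0.0714       0.12
  solve Keq expr → x = -0.003329; check Q = 23.55
Then add 0.03583 M of C.
Step 3:
                   C          G
  Initial     0.1072       0.12
  Change    -0.03132    0.01566
  Equil      0.07591     0.1357
  solve Keq expr → x = 0.01566; check Q = 23.55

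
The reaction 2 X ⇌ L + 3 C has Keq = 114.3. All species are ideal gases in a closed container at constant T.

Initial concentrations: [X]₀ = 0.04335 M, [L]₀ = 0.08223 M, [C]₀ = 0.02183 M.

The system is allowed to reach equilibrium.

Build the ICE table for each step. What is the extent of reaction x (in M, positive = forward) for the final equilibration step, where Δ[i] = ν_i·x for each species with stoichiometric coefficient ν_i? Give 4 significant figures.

Q₀ = 4.5521e-04 vs Keq = 114.3 ⇒ Q<K, forward
Step 1:
                   X          L          C
  I          0.04335    0.08223    0.02183
  C         -0.04259     0.0213    0.06389
  E       7.5534e-04     0.1035    0.08572
  solve Keq expr → x = 0.0213; check Q = 114.3

x = 0.0213 M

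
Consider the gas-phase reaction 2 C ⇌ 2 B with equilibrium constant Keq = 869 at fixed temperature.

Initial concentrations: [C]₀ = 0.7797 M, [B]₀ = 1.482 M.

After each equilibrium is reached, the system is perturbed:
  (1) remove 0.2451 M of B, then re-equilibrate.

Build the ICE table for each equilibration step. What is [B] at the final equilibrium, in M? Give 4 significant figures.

Q₀ = 3.613 vs Keq = 869 ⇒ Q<K, forward
Step 1:
                    C           B
  Initial      0.7797       1.482
  Change      -0.7055      0.7055
  Equil       0.07421       2.187
  solve Keq expr → x = 0.3527; check Q = 869
Then remove 0.2451 M of B.
Step 2:
                    C           B
  Initial     0.07421       1.942
  Change    -0.008042    0.008042
  Equil       0.06616        1.95
  solve Keq expr → x = 0.004021; check Q = 869

[B]_eq = 1.95 M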